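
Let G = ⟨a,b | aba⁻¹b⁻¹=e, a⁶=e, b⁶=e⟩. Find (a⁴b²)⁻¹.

The order of (a⁴b²) is 3 (smallest k with (a⁴b²)ᵏ = e), so (a⁴b²)⁻¹ = (a⁴b²)² = a²b⁴.
Check: (a⁴b²) · (a²b⁴) → (a⁴b²) · a² = b²;   (b²) · b⁴ = e, giving e as required.

Answer: a²b⁴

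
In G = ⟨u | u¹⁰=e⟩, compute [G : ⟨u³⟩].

First find ord(u³) by computing successive powers:
  (u³)¹ = u³, (u³)² = u⁶, (u³)³ = u⁹, (u³)⁴ = u², (u³)⁵ = u⁵, (u³)⁶ = u⁸, (u³)⁷ = u, (u³)⁸ = u⁴, (u³)⁹ = u⁷, (u³)¹⁰ = e.
So |⟨u³⟩| = ord(u³) = 10. With |G| = 10, by Lagrange [G : ⟨u³⟩] = 10/10 = 1.

Answer: 1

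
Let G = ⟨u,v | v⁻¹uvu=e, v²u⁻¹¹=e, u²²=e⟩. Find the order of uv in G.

Compute successive powers until reaching e:
  (uv)¹ = uv, (uv)² = u¹¹, (uv)³ = uv⁻¹, (uv)⁴ = e.
The smallest positive k with (uv)ᵏ = e is 4.

Answer: 4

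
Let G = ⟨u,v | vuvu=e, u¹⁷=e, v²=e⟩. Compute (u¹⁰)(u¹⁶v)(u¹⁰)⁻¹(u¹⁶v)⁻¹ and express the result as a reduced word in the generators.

[(u¹⁰), (u¹⁶v)] = (u¹⁰)·(u¹⁶v)·(u¹⁰)⁻¹·(u¹⁶v)⁻¹.
  (u¹⁰) · (u¹⁶v) = u⁹v
  (u⁹v) · (u⁷) = u²v
  (u²v) · (u¹⁶v) = u³

Answer: u³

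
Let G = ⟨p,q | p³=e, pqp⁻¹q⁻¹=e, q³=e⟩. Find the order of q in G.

Compute successive powers until reaching e:
  q¹ = q, q² = q², q³ = e.
The smallest positive k with qᵏ = e is 3.

Answer: 3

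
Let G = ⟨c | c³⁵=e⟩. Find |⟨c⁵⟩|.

|⟨c⁵⟩| equals the order of c⁵. Compute successive powers until reaching e:
  (c⁵)¹ = c⁵, (c⁵)² = c¹⁰, (c⁵)³ = c¹⁵, (c⁵)⁴ = c²⁰, (c⁵)⁵ = c²⁵, (c⁵)⁶ = c³⁰, (c⁵)⁷ = e.
The smallest positive k with (c⁵)ᵏ = e is 7, so |⟨c⁵⟩| = 7.

Answer: 7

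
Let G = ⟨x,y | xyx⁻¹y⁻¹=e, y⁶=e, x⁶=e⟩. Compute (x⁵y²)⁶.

Compute successive powers of (x⁵y²), reducing at each step:
  (x⁵y²)²: (x⁵y²) · x⁵ = x⁴y²;   (x⁴y²) · y² = x⁴y⁴
  (x⁵y²)³: (x⁴y⁴) · x⁵ = x³y⁴;   (x³y⁴) · y² = x³
  (x⁵y²)⁴: (x³) · x⁵ = x²;   (x²) · y² = x²y²
  (x⁵y²)⁵: (x²y²) · x⁵ = xy²;   (xy²) · y² = xy⁴
  (x⁵y²)⁶: (xy⁴) · x⁵ = y⁴;   (y⁴) · y² = e

Answer: e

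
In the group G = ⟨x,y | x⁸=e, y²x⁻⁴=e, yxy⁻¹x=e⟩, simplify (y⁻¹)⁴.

Compute successive powers of (y⁻¹), reducing at each step:
  (y⁻¹)²: (y⁻¹) · y⁻¹ = x⁴
  (y⁻¹)³: (x⁴) · y⁻¹ = y
  (y⁻¹)⁴: y · y⁻¹ = e

Answer: e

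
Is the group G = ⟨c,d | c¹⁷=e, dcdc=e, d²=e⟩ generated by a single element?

Every cyclic group is abelian. But c·d = cd while d·c = c¹⁶d, so c·d ≠ d·c and G is not abelian. Hence G is not cyclic.

Answer: No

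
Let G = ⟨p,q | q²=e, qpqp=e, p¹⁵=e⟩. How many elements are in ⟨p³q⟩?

|⟨p³q⟩| equals the order of p³q. Compute successive powers until reaching e:
  (p³q)¹ = p³q, (p³q)² = e.
The smallest positive k with (p³q)ᵏ = e is 2, so |⟨p³q⟩| = 2.

Answer: 2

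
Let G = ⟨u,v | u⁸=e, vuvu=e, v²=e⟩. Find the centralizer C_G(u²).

⟨u²⟩ ⊆ C_G(u²) since powers of u² commute with u²; so |C_G(u²)| ≥ |⟨u²⟩| = 4.
By orbit–stabilizer, |C_G(u²)| = |G| / |conj. class of u²| = 16 / 2 = 8.
The 8 elements commuting with u² are {e, u, u², u³, u⁴, u⁵, u⁶, u⁷}.

Answer: {e, u, u², u³, u⁴, u⁵, u⁶, u⁷}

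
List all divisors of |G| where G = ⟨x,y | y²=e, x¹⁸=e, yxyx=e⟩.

|G| = 36 = 2² · 3². By Lagrange's theorem the order of any subgroup divides 36; the divisors of 36 are 1, 2, 3, 4, 6, 9, 12, 18, 36.

Answer: 1, 2, 3, 4, 6, 9, 12, 18, 36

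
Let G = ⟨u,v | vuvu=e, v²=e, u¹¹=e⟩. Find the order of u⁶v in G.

Compute successive powers until reaching e:
  (u⁶v)¹ = u⁶v, (u⁶v)² = e.
The smallest positive k with (u⁶v)ᵏ = e is 2.

Answer: 2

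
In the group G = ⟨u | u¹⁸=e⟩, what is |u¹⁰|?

Compute successive powers until reaching e:
  (u¹⁰)¹ = u¹⁰, (u¹⁰)² = u², (u¹⁰)³ = u¹², (u¹⁰)⁴ = u⁴, (u¹⁰)⁵ = u¹⁴, (u¹⁰)⁶ = u⁶, (u¹⁰)⁷ = u¹⁶, (u¹⁰)⁸ = u⁸, (u¹⁰)⁹ = e.
The smallest positive k with (u¹⁰)ᵏ = e is 9.

Answer: 9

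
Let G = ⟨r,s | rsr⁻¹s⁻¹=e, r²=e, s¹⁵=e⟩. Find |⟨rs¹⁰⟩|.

|⟨rs¹⁰⟩| equals the order of rs¹⁰. Compute successive powers until reaching e:
  (rs¹⁰)¹ = rs¹⁰, (rs¹⁰)² = s⁵, (rs¹⁰)³ = r, (rs¹⁰)⁴ = s¹⁰, (rs¹⁰)⁵ = rs⁵, (rs¹⁰)⁶ = e.
The smallest positive k with (rs¹⁰)ᵏ = e is 6, so |⟨rs¹⁰⟩| = 6.

Answer: 6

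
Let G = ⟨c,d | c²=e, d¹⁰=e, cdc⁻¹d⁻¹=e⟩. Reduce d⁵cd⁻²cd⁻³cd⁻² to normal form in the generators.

Multiply left to right, reducing at each step:
  (d⁵) · c = cd⁵
  (cd⁵) · d⁻² = cd³
  (cd³) · c = d³
  (d³) · d⁻³ = e
  e · c = c
  c · d⁻² = cd⁸

Answer: cd⁸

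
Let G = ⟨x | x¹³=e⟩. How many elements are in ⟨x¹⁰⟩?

|⟨x¹⁰⟩| equals the order of x¹⁰. Compute successive powers until reaching e:
  (x¹⁰)¹ = x¹⁰, (x¹⁰)² = x⁷, (x¹⁰)³ = x⁴, (x¹⁰)⁴ = x, (x¹⁰)⁵ = x¹¹, (x¹⁰)⁶ = x⁸, (x¹⁰)⁷ = x⁵, (x¹⁰)⁸ = x², (x¹⁰)⁹ = x¹², (x¹⁰)¹⁰ = x⁹, (x¹⁰)¹¹ = x⁶, (x¹⁰)¹² = x³, (x¹⁰)¹³ = e.
The smallest positive k with (x¹⁰)ᵏ = e is 13, so |⟨x¹⁰⟩| = 13.

Answer: 13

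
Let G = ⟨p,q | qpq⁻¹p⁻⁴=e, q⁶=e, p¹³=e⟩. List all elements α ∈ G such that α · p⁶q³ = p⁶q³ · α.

⟨p⁶q³⟩ ⊆ C_G(p⁶q³) since powers of p⁶q³ commute with p⁶q³; so |C_G(p⁶q³)| ≥ |⟨p⁶q³⟩| = 2.
By orbit–stabilizer, |C_G(p⁶q³)| = |G| / |conj. class of p⁶q³| = 78 / 13 = 6.
The 6 elements commuting with p⁶q³ are {e, p⁴q, p²q⁴, p⁶q³, p⁷q², p¹²q⁵}.

Answer: {e, p⁴q, p²q⁴, p⁶q³, p⁷q², p¹²q⁵}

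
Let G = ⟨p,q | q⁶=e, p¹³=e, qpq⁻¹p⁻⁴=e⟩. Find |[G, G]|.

G' = [G, G] is generated by all commutators. The generator-pair commutators are: [p, q] = p¹⁰.
The subgroup they normally generate is {e, p, p², p³, p⁴, p⁵, p⁶, p⁷, p⁸, p⁹, p¹⁰, p¹¹, p¹²}, of order 13.
Check: |G/G'| = 78/13 = 6 is the order of the abelianisation.

Answer: 13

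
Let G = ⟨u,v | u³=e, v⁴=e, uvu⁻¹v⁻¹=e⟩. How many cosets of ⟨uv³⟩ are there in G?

First find ord(uv³) by computing successive powers:
  (uv³)¹ = uv³, (uv³)² = u²v², (uv³)³ = v, (uv³)⁴ = u, (uv³)⁵ = u²v³, (uv³)⁶ = v², (uv³)⁷ = uv, (uv³)⁸ = u², (uv³)⁹ = v³, (uv³)¹⁰ = uv², (uv³)¹¹ = u²v, (uv³)¹² = e.
So |⟨uv³⟩| = ord(uv³) = 12. With |G| = 12, by Lagrange [G : ⟨uv³⟩] = 12/12 = 1.

Answer: 1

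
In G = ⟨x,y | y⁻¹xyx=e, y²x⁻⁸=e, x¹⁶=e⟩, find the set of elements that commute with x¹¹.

⟨x¹¹⟩ ⊆ C_G(x¹¹) since powers of x¹¹ commute with x¹¹; so |C_G(x¹¹)| ≥ |⟨x¹¹⟩| = 16.
By orbit–stabilizer, |C_G(x¹¹)| = |G| / |conj. class of x¹¹| = 32 / 2 = 16.
The 16 elements commuting with x¹¹ are {e, x, x², x³, x⁴, x⁵, x⁶, x⁷, x⁸, x⁹, x¹⁰, x¹¹, x¹², x¹³, x¹⁴, x¹⁵}.

Answer: {e, x, x², x³, x⁴, x⁵, x⁶, x⁷, x⁸, x⁹, x¹⁰, x¹¹, x¹², x¹³, x¹⁴, x¹⁵}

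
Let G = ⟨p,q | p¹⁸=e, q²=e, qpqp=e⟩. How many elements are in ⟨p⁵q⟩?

|⟨p⁵q⟩| equals the order of p⁵q. Compute successive powers until reaching e:
  (p⁵q)¹ = p⁵q, (p⁵q)² = e.
The smallest positive k with (p⁵q)ᵏ = e is 2, so |⟨p⁵q⟩| = 2.

Answer: 2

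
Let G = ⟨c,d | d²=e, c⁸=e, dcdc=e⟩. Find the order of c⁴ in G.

Compute successive powers until reaching e:
  (c⁴)¹ = c⁴, (c⁴)² = e.
The smallest positive k with (c⁴)ᵏ = e is 2.

Answer: 2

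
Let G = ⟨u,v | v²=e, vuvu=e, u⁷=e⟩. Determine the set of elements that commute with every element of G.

An element z ∈ Z(G) iff z commutes with every generator.
For example e is central: e·u = u = u·e; e·v = v = v·e.
Whereas u ∉ Z(G) since u·v = uv ≠ u⁶v = v·u.
Checking each of the 14 elements this way gives Z(G) = {e}, of order 1.

Answer: {e}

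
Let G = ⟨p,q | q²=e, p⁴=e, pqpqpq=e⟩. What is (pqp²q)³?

Compute successive powers of (pqp²q), reducing at each step:
  (pqp²q)²: (pqp²q) · p = qp²q;   (qp²q) · q = qp²;   (qp²) · p² = q;   q · q = e
  (pqp²q)³: e · p = p;   p · q = pq;   (pq) · p² = pqp²;   (pqp²) · q = pqp²q

Answer: pqp²q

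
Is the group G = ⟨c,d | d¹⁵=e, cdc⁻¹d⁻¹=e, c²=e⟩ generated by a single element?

|G| = 30. The element cd has order 30 (its powers give 30 distinct elements), so ⟨cd⟩ = G and G is cyclic.

Answer: Yes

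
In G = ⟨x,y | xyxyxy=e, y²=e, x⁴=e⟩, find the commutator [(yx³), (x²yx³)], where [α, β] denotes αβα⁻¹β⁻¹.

[(yx³), (x²yx³)] = (yx³)·(x²yx³)·(yx³)⁻¹·(x²yx³)⁻¹.
  (yx³) · (x²yx³) = x³yx²
  (x³yx²) · (xy) = yx
  (yx) · (xyx²) = x²yx²y

Answer: x²yx²y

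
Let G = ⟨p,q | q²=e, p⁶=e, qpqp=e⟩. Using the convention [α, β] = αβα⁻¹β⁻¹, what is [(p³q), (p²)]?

[(p³q), (p²)] = (p³q)·(p²)·(p³q)⁻¹·(p²)⁻¹.
  (p³q) · (p²) = pq
  (pq) · (p³q) = p⁴
  (p⁴) · (p⁴) = p²

Answer: p²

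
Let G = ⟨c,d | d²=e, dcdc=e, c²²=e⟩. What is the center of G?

An element z ∈ Z(G) iff z commutes with every generator.
For example c¹¹ is central: (c¹¹)·c = c¹² = c·(c¹¹); (c¹¹)·d = c¹¹d = d·(c¹¹).
Whereas c ∉ Z(G) since c·d = cd ≠ c²¹d = d·c.
Checking each of the 44 elements this way gives Z(G) = {e, c¹¹}, of order 2.

Answer: {e, c¹¹}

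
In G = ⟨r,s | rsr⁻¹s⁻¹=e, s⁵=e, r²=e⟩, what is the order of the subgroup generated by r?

|⟨r⟩| equals the order of r. Compute successive powers until reaching e:
  r¹ = r, r² = e.
The smallest positive k with rᵏ = e is 2, so |⟨r⟩| = 2.

Answer: 2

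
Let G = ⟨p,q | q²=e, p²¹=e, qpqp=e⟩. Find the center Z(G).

An element z ∈ Z(G) iff z commutes with every generator.
For example e is central: e·p = p = p·e; e·q = q = q·e.
Whereas p ∉ Z(G) since p·q = pq ≠ p²⁰q = q·p.
Checking each of the 42 elements this way gives Z(G) = {e}, of order 1.

Answer: {e}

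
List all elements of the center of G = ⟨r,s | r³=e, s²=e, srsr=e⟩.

An element z ∈ Z(G) iff z commutes with every generator.
For example e is central: e·r = r = r·e; e·s = s = s·e.
Whereas r ∉ Z(G) since r·s = rs ≠ r²s = s·r.
Checking each of the 6 elements this way gives Z(G) = {e}, of order 1.

Answer: {e}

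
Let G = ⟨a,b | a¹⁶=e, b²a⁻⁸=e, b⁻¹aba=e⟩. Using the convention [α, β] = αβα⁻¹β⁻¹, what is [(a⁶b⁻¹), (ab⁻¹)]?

[(a⁶b⁻¹), (ab⁻¹)] = (a⁶b⁻¹)·(ab⁻¹)·(a⁶b⁻¹)⁻¹·(ab⁻¹)⁻¹.
  (a⁶b⁻¹) · (ab⁻¹) = a¹³
  (a¹³) · (a⁶b) = a³b
  (a³b) · (ab) = a¹⁰

Answer: a¹⁰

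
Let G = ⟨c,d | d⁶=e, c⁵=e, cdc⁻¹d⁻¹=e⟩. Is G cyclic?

|G| = 30. The element cd has order 30 (its powers give 30 distinct elements), so ⟨cd⟩ = G and G is cyclic.

Answer: Yes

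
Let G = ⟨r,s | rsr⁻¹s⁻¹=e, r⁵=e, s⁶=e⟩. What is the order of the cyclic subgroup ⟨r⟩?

|⟨r⟩| equals the order of r. Compute successive powers until reaching e:
  r¹ = r, r² = r², r³ = r³, r⁴ = r⁴, r⁵ = e.
The smallest positive k with rᵏ = e is 5, so |⟨r⟩| = 5.

Answer: 5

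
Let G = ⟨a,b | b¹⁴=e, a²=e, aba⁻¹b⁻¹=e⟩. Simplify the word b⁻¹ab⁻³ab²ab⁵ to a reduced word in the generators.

Multiply left to right, reducing at each step:
  (b¹³) · a = ab¹³
  (ab¹³) · b⁻³ = ab¹⁰
  (ab¹⁰) · a = b¹⁰
  (b¹⁰) · b² = b¹²
  (b¹²) · a = ab¹²
  (ab¹²) · b⁵ = ab³

Answer: ab³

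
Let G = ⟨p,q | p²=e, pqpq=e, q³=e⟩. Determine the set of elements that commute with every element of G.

An element z ∈ Z(G) iff z commutes with every generator.
For example e is central: e·p = p = p·e; e·q = q = q·e.
Whereas p ∉ Z(G) since p·q = pq ≠ pq² = q·p.
Checking each of the 6 elements this way gives Z(G) = {e}, of order 1.

Answer: {e}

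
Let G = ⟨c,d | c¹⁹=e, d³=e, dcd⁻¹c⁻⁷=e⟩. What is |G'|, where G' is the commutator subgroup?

G' = [G, G] is generated by all commutators. The generator-pair commutators are: [c, d] = c¹³.
The subgroup they normally generate is {e, c, c², c³, c⁴, c⁵, c⁶, c⁷, c⁸, c⁹, c¹⁰, c¹¹, c¹², c¹³, c¹⁴, c¹⁵, c¹⁶, c¹⁷, c¹⁸}, of order 19.
Check: |G/G'| = 57/19 = 3 is the order of the abelianisation.

Answer: 19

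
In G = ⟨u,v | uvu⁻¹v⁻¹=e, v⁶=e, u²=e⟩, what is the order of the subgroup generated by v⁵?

|⟨v⁵⟩| equals the order of v⁵. Compute successive powers until reaching e:
  (v⁵)¹ = v⁵, (v⁵)² = v⁴, (v⁵)³ = v³, (v⁵)⁴ = v², (v⁵)⁵ = v, (v⁵)⁶ = e.
The smallest positive k with (v⁵)ᵏ = e is 6, so |⟨v⁵⟩| = 6.

Answer: 6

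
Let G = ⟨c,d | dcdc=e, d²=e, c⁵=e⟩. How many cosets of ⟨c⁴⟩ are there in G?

First find ord(c⁴) by computing successive powers:
  (c⁴)¹ = c⁴, (c⁴)² = c³, (c⁴)³ = c², (c⁴)⁴ = c, (c⁴)⁵ = e.
So |⟨c⁴⟩| = ord(c⁴) = 5. With |G| = 10, by Lagrange [G : ⟨c⁴⟩] = 10/5 = 2.

Answer: 2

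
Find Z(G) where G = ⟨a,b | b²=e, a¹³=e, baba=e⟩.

An element z ∈ Z(G) iff z commutes with every generator.
For example e is central: e·a = a = a·e; e·b = b = b·e.
Whereas a ∉ Z(G) since a·b = ab ≠ a¹²b = b·a.
Checking each of the 26 elements this way gives Z(G) = {e}, of order 1.

Answer: {e}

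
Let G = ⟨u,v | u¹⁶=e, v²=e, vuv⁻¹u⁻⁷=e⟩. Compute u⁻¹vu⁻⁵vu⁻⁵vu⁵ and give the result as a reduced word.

Multiply left to right, reducing at each step:
  (u¹⁵) · v = u¹⁵v
  (u¹⁵v) · u⁻⁵ = u¹²v
  (u¹²v) · v = u¹²
  (u¹²) · u⁻⁵ = u⁷
  (u⁷) · v = u⁷v
  (u⁷v) · u⁵ = u¹⁰v

Answer: u¹⁰v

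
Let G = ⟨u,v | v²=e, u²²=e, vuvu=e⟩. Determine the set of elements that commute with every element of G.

An element z ∈ Z(G) iff z commutes with every generator.
For example u¹¹ is central: (u¹¹)·u = u¹² = u·(u¹¹); (u¹¹)·v = u¹¹v = v·(u¹¹).
Whereas u ∉ Z(G) since u·v = uv ≠ u²¹v = v·u.
Checking each of the 44 elements this way gives Z(G) = {e, u¹¹}, of order 2.

Answer: {e, u¹¹}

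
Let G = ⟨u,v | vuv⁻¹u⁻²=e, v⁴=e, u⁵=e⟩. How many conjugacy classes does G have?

The conjugacy classes (representative and size) are:
  [e] (size 1), [u⁴] (size 4), [u²v] (size 5), [v²] (size 5), [u³v³] (size 5).
Class equation: 1 + 4 + 5 + 5 + 5 = 20 = |G|. So G has 5 conjugacy classes.

Answer: 5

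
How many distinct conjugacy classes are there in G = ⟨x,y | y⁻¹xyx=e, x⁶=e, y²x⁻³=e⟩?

The conjugacy classes (representative and size) are:
  [e] (size 1), [x] (size 2), [x²] (size 2), [x³] (size 1), [xy⁻¹] (size 3), [x²y⁻¹] (size 3).
Class equation: 1 + 2 + 2 + 1 + 3 + 3 = 12 = |G|. So G has 6 conjugacy classes.

Answer: 6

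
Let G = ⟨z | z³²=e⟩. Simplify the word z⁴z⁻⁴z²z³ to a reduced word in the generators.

Multiply left to right, reducing at each step:
  (z⁴) · z⁻⁴ = e
  e · z² = z²
  (z²) · z³ = z⁵

Answer: z⁵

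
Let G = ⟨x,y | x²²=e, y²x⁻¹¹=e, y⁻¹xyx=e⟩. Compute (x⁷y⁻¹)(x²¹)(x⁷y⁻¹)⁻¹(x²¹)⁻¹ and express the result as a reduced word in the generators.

[(x⁷y⁻¹), (x²¹)] = (x⁷y⁻¹)·(x²¹)·(x⁷y⁻¹)⁻¹·(x²¹)⁻¹.
  (x⁷y⁻¹) · (x²¹) = x⁸y⁻¹
  (x⁸y⁻¹) · (x⁷y) = x
  x · x = x²

Answer: x²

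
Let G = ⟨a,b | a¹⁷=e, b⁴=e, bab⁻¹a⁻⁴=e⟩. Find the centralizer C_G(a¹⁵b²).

⟨a¹⁵b²⟩ ⊆ C_G(a¹⁵b²) since powers of a¹⁵b² commute with a¹⁵b²; so |C_G(a¹⁵b²)| ≥ |⟨a¹⁵b²⟩| = 2.
By orbit–stabilizer, |C_G(a¹⁵b²)| = |G| / |conj. class of a¹⁵b²| = 68 / 17 = 4.
The 4 elements commuting with a¹⁵b² are {e, a³b, a¹²b³, a¹⁵b²}.

Answer: {e, a³b, a¹²b³, a¹⁵b²}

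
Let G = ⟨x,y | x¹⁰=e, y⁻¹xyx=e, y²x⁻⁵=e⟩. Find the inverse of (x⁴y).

The order of (x⁴y) is 4 (smallest k with (x⁴y)ᵏ = e), so (x⁴y)⁻¹ = (x⁴y)³ = x⁴y⁻¹.
Check: (x⁴y) · (x⁴y⁻¹) → (x⁴y) · x⁴ = y;   y · y⁻¹ = e, giving e as required.

Answer: x⁴y⁻¹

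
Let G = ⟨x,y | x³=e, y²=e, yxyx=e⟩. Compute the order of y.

Compute successive powers until reaching e:
  y¹ = y, y² = e.
The smallest positive k with yᵏ = e is 2.

Answer: 2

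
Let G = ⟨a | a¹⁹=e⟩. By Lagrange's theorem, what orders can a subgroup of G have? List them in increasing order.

|G| = 19 = 19. By Lagrange's theorem the order of any subgroup divides 19; the divisors of 19 are 1, 19.

Answer: 1, 19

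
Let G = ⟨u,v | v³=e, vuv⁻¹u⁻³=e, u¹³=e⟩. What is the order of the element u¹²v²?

Compute successive powers until reaching e:
  (u¹²v²)¹ = u¹²v², (u¹²v²)² = u³v, (u¹²v²)³ = e.
The smallest positive k with (u¹²v²)ᵏ = e is 3.

Answer: 3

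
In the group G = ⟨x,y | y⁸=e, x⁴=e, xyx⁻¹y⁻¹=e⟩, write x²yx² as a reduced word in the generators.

Multiply left to right, reducing at each step:
  (x²) · y = x²y
  (x²y) · x² = y

Answer: y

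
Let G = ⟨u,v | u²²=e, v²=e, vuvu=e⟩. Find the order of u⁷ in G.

Compute successive powers until reaching e:
  (u⁷)¹ = u⁷, (u⁷)² = u¹⁴, (u⁷)³ = u²¹, (u⁷)⁴ = u⁶, (u⁷)⁵ = u¹³, (u⁷)⁶ = u²⁰, (u⁷)⁷ = u⁵, (u⁷)⁸ = u¹², (u⁷)⁹ = u¹⁹, (u⁷)¹⁰ = u⁴, (u⁷)¹¹ = u¹¹, (u⁷)¹² = u¹⁸, (u⁷)¹³ = u³, (u⁷)¹⁴ = u¹⁰, (u⁷)¹⁵ = u¹⁷, (u⁷)¹⁶ = u², (u⁷)¹⁷ = u⁹, (u⁷)¹⁸ = u¹⁶, (u⁷)¹⁹ = u, (u⁷)²⁰ = u⁸, (u⁷)²¹ = u¹⁵, (u⁷)²² = e.
The smallest positive k with (u⁷)ᵏ = e is 22.

Answer: 22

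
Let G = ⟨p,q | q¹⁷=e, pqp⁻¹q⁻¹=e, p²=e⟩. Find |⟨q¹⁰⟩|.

|⟨q¹⁰⟩| equals the order of q¹⁰. Compute successive powers until reaching e:
  (q¹⁰)¹ = q¹⁰, (q¹⁰)² = q³, (q¹⁰)³ = q¹³, (q¹⁰)⁴ = q⁶, (q¹⁰)⁵ = q¹⁶, (q¹⁰)⁶ = q⁹, (q¹⁰)⁷ = q², (q¹⁰)⁸ = q¹², (q¹⁰)⁹ = q⁵, (q¹⁰)¹⁰ = q¹⁵, (q¹⁰)¹¹ = q⁸, (q¹⁰)¹² = q, (q¹⁰)¹³ = q¹¹, (q¹⁰)¹⁴ = q⁴, (q¹⁰)¹⁵ = q¹⁴, (q¹⁰)¹⁶ = q⁷, (q¹⁰)¹⁷ = e.
The smallest positive k with (q¹⁰)ᵏ = e is 17, so |⟨q¹⁰⟩| = 17.

Answer: 17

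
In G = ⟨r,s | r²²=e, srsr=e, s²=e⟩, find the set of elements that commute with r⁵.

⟨r⁵⟩ ⊆ C_G(r⁵) since powers of r⁵ commute with r⁵; so |C_G(r⁵)| ≥ |⟨r⁵⟩| = 22.
By orbit–stabilizer, |C_G(r⁵)| = |G| / |conj. class of r⁵| = 44 / 2 = 22.
The 22 elements commuting with r⁵ are {e, r, r², r³, r⁴, r⁵, r⁶, r⁷, r⁸, r⁹, r¹⁰, r¹¹, r¹², r¹³, r¹⁴, r¹⁵, r¹⁶, r¹⁷, r¹⁸, r¹⁹, r²⁰, r²¹}.

Answer: {e, r, r², r³, r⁴, r⁵, r⁶, r⁷, r⁸, r⁹, r¹⁰, r¹¹, r¹², r¹³, r¹⁴, r¹⁵, r¹⁶, r¹⁷, r¹⁸, r¹⁹, r²⁰, r²¹}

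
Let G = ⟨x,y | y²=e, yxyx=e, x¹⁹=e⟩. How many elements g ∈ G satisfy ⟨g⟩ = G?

⟨g⟩ = G would require ord(g) = |G| = 38, but the maximum element order in G is 19 < 38. So G is not cyclic and no single element generates it: the count is 0.

Answer: 0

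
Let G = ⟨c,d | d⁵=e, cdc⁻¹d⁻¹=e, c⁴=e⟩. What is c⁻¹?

The order of c is 4 (smallest k with cᵏ = e), so c⁻¹ = c³ = c³.
Check: c · (c³) → c · c³ = e, giving e as required.

Answer: c³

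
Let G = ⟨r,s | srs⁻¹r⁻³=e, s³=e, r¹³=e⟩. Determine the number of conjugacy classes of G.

The conjugacy classes (representative and size) are:
  [e] (size 1), [r] (size 3), [r⁵] (size 3), [r¹⁰] (size 3), [r⁸] (size 3), [r¹⁰s] (size 13), [r⁷s²] (size 13).
Class equation: 1 + 3 + 3 + 3 + 3 + 13 + 13 = 39 = |G|. So G has 7 conjugacy classes.

Answer: 7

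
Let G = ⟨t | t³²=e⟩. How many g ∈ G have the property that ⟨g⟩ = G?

G is cyclic of order 32. An element generates G iff its order is 32, and a cyclic group of order 32 has exactly φ(32) = 16 such elements.

Answer: 16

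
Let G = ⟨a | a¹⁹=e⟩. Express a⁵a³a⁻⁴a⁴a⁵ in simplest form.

Multiply left to right, reducing at each step:
  (a⁵) · a³ = a⁸
  (a⁸) · a⁻⁴ = a⁴
  (a⁴) · a⁴ = a⁸
  (a⁸) · a⁵ = a¹³

Answer: a¹³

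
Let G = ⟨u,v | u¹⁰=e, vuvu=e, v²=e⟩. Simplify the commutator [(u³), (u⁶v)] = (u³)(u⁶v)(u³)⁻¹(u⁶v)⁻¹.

[(u³), (u⁶v)] = (u³)·(u⁶v)·(u³)⁻¹·(u⁶v)⁻¹.
  (u³) · (u⁶v) = u⁹v
  (u⁹v) · (u⁷) = u²v
  (u²v) · (u⁶v) = u⁶

Answer: u⁶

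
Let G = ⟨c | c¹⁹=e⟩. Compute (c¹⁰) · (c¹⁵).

Compute (c¹⁰) · (c¹⁵) by multiplying left to right and reducing via the relations at each step:
  (c¹⁰) · c¹⁵ = c⁶

Answer: c⁶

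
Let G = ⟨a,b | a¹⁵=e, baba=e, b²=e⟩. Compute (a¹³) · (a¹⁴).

Compute (a¹³) · (a¹⁴) by multiplying left to right and reducing via the relations at each step:
  (a¹³) · a¹⁴ = a¹²

Answer: a¹²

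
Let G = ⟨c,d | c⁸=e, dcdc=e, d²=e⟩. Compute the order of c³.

Compute successive powers until reaching e:
  (c³)¹ = c³, (c³)² = c⁶, (c³)³ = c, (c³)⁴ = c⁴, (c³)⁵ = c⁷, (c³)⁶ = c², (c³)⁷ = c⁵, (c³)⁸ = e.
The smallest positive k with (c³)ᵏ = e is 8.

Answer: 8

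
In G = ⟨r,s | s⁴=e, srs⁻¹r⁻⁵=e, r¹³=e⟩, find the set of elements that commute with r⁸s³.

⟨r⁸s³⟩ ⊆ C_G(r⁸s³) since powers of r⁸s³ commute with r⁸s³; so |C_G(r⁸s³)| ≥ |⟨r⁸s³⟩| = 4.
By orbit–stabilizer, |C_G(r⁸s³)| = |G| / |conj. class of r⁸s³| = 52 / 13 = 4.
The 4 elements commuting with r⁸s³ are {e, r⁷s², r¹²s, r⁸s³}.

Answer: {e, r⁷s², r¹²s, r⁸s³}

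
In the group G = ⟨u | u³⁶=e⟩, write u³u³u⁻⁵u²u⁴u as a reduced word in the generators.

Multiply left to right, reducing at each step:
  (u³) · u³ = u⁶
  (u⁶) · u⁻⁵ = u
  u · u² = u³
  (u³) · u⁴ = u⁷
  (u⁷) · u = u⁸

Answer: u⁸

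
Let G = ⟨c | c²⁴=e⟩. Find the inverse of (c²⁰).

The order of (c²⁰) is 6 (smallest k with (c²⁰)ᵏ = e), so (c²⁰)⁻¹ = (c²⁰)⁵ = c⁴.
Check: (c²⁰) · (c⁴) → (c²⁰) · c⁴ = e, giving e as required.

Answer: c⁴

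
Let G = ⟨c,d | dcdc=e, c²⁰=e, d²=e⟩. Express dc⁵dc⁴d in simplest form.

Multiply left to right, reducing at each step:
  d · c⁵ = c¹⁵d
  (c¹⁵d) · d = c¹⁵
  (c¹⁵) · c⁴ = c¹⁹
  (c¹⁹) · d = c¹⁹d

Answer: c¹⁹d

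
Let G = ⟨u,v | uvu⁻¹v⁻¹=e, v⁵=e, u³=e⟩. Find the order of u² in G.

Compute successive powers until reaching e:
  (u²)¹ = u², (u²)² = u, (u²)³ = e.
The smallest positive k with (u²)ᵏ = e is 3.

Answer: 3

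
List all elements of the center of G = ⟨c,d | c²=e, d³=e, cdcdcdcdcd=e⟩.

An element z ∈ Z(G) iff z commutes with every generator.
For example e is central: e·c = c = c·e; e·d = d = d·e.
Whereas c ∉ Z(G) since c·d = cd ≠ dc = d·c.
Checking each of the 60 elements this way gives Z(G) = {e}, of order 1.

Answer: {e}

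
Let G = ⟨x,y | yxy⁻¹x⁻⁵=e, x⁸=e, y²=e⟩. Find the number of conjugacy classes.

The conjugacy classes (representative and size) are:
  [e] (size 1), [x⁵] (size 2), [x²] (size 1), [x⁷] (size 2), [x⁴] (size 1), [x⁶] (size 1), [y] (size 2), [x⁵y] (size 2), [x²y] (size 2), [x³y] (size 2).
Class equation: 1 + 2 + 1 + 2 + 1 + 1 + 2 + 2 + 2 + 2 = 16 = |G|. So G has 10 conjugacy classes.

Answer: 10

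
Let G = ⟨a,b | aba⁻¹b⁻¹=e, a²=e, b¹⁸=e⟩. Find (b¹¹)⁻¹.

The order of (b¹¹) is 18 (smallest k with (b¹¹)ᵏ = e), so (b¹¹)⁻¹ = (b¹¹)¹⁷ = b⁷.
Check: (b¹¹) · (b⁷) → (b¹¹) · b⁷ = e, giving e as required.

Answer: b⁷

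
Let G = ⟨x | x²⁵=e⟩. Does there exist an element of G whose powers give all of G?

|G| = 25. The element x has order 25 (its powers give 25 distinct elements), so ⟨x⟩ = G and G is cyclic.

Answer: Yes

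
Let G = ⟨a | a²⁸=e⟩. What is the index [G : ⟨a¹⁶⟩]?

First find ord(a¹⁶) by computing successive powers:
  (a¹⁶)¹ = a¹⁶, (a¹⁶)² = a⁴, (a¹⁶)³ = a²⁰, (a¹⁶)⁴ = a⁸, (a¹⁶)⁵ = a²⁴, (a¹⁶)⁶ = a¹², (a¹⁶)⁷ = e.
So |⟨a¹⁶⟩| = ord(a¹⁶) = 7. With |G| = 28, by Lagrange [G : ⟨a¹⁶⟩] = 28/7 = 4.

Answer: 4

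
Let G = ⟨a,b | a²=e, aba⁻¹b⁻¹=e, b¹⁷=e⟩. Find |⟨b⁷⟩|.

|⟨b⁷⟩| equals the order of b⁷. Compute successive powers until reaching e:
  (b⁷)¹ = b⁷, (b⁷)² = b¹⁴, (b⁷)³ = b⁴, (b⁷)⁴ = b¹¹, (b⁷)⁵ = b, (b⁷)⁶ = b⁸, (b⁷)⁷ = b¹⁵, (b⁷)⁸ = b⁵, (b⁷)⁹ = b¹², (b⁷)¹⁰ = b², (b⁷)¹¹ = b⁹, (b⁷)¹² = b¹⁶, (b⁷)¹³ = b⁶, (b⁷)¹⁴ = b¹³, (b⁷)¹⁵ = b³, (b⁷)¹⁶ = b¹⁰, (b⁷)¹⁷ = e.
The smallest positive k with (b⁷)ᵏ = e is 17, so |⟨b⁷⟩| = 17.

Answer: 17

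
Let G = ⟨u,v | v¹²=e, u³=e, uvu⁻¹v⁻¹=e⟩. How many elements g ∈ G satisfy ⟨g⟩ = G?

⟨g⟩ = G would require ord(g) = |G| = 36, but the maximum element order in G is 12 < 36. So G is not cyclic and no single element generates it: the count is 0.

Answer: 0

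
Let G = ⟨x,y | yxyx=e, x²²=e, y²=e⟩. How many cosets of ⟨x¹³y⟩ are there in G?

First find ord(x¹³y) by computing successive powers:
  (x¹³y)¹ = x¹³y, (x¹³y)² = e.
So |⟨x¹³y⟩| = ord(x¹³y) = 2. With |G| = 44, by Lagrange [G : ⟨x¹³y⟩] = 44/2 = 22.

Answer: 22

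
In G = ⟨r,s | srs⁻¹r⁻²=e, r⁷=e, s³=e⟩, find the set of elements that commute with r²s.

⟨r²s⟩ ⊆ C_G(r²s) since powers of r²s commute with r²s; so |C_G(r²s)| ≥ |⟨r²s⟩| = 3.
By orbit–stabilizer, |C_G(r²s)| = |G| / |conj. class of r²s| = 21 / 7 = 3.
The 3 elements commuting with r²s are {e, r²s, r⁶s²}.

Answer: {e, r²s, r⁶s²}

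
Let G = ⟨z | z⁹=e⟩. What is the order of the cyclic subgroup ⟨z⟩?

|⟨z⟩| equals the order of z. Compute successive powers until reaching e:
  z¹ = z, z² = z², z³ = z³, z⁴ = z⁴, z⁵ = z⁵, z⁶ = z⁶, z⁷ = z⁷, z⁸ = z⁸, z⁹ = e.
The smallest positive k with zᵏ = e is 9, so |⟨z⟩| = 9.

Answer: 9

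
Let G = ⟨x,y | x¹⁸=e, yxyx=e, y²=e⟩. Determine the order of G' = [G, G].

G' = [G, G] is generated by all commutators. The generator-pair commutators are: [x, y] = x².
The subgroup they normally generate is {e, x², x⁴, x⁶, x⁸, x¹⁰, x¹², x¹⁴, x¹⁶}, of order 9.
Check: |G/G'| = 36/9 = 4 is the order of the abelianisation.

Answer: 9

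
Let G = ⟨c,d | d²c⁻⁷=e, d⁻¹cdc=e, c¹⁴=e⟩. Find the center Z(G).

An element z ∈ Z(G) iff z commutes with every generator.
For example c⁷ is central: (c⁷)·c = c⁸ = c·(c⁷); (c⁷)·d = d⁻¹ = d·(c⁷).
Whereas c ∉ Z(G) since c·d = cd ≠ c⁶d⁻¹ = d·c.
Checking each of the 28 elements this way gives Z(G) = {e, c⁷}, of order 2.

Answer: {e, c⁷}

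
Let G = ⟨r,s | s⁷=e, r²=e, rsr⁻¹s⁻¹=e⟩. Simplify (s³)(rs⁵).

Compute (s³) · (rs⁵) by multiplying left to right and reducing via the relations at each step:
  (s³) · r = rs³
  (rs³) · s⁵ = rs

Answer: rs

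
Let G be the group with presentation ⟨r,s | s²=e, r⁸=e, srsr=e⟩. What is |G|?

Enumerate words in the generators, reducing via the relations: the distinct elements are
  {e, r, s, rs, r², r³, r⁴, r⁵, r⁶, r⁷, r²s, r³s, r⁴s, r⁵s, r⁶s, r⁷s}.
No further products give new elements, so |G| = 16.

Answer: 16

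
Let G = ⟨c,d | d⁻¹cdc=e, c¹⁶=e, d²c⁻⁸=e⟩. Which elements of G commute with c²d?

⟨c²d⟩ ⊆ C_G(c²d) since powers of c²d commute with c²d; so |C_G(c²d)| ≥ |⟨c²d⟩| = 4.
By orbit–stabilizer, |C_G(c²d)| = |G| / |conj. class of c²d| = 32 / 8 = 4.
The 4 elements commuting with c²d are {e, c⁸, c²d, c²d⁻¹}.

Answer: {e, c⁸, c²d, c²d⁻¹}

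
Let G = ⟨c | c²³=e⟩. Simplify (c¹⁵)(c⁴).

Compute (c¹⁵) · (c⁴) by multiplying left to right and reducing via the relations at each step:
  (c¹⁵) · c⁴ = c¹⁹

Answer: c¹⁹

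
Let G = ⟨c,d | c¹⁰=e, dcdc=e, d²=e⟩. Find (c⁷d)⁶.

Compute successive powers of (c⁷d), reducing at each step:
  (c⁷d)²: (c⁷d) · c⁷ = d;   d · d = e
  (c⁷d)³: e · c⁷ = c⁷;   (c⁷) · d = c⁷d
  (c⁷d)⁴: (c⁷d) · c⁷ = d;   d · d = e
  (c⁷d)⁵: e · c⁷ = c⁷;   (c⁷) · d = c⁷d
  (c⁷d)⁶: (c⁷d) · c⁷ = d;   d · d = e

Answer: e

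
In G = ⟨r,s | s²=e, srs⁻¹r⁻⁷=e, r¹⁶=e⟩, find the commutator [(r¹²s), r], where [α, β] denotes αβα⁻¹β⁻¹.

[(r¹²s), r] = (r¹²s)·r·(r¹²s)⁻¹·r⁻¹.
  (r¹²s) · r = r³s
  (r³s) · (r¹²s) = r⁷
  (r⁷) · (r¹⁵) = r⁶

Answer: r⁶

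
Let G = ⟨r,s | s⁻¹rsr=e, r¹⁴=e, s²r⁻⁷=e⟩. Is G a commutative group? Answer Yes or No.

r·s = rs but s·r = r⁶s⁻¹, so r·s ≠ s·r and G is not abelian.

Answer: No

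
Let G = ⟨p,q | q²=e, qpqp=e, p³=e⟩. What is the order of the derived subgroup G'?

G' = [G, G] is generated by all commutators. The generator-pair commutators are: [p, q] = p².
The subgroup they normally generate is {e, p, p²}, of order 3.
Check: |G/G'| = 6/3 = 2 is the order of the abelianisation.

Answer: 3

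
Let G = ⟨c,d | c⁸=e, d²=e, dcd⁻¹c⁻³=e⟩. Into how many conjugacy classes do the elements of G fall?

The conjugacy classes (representative and size) are:
  [e] (size 1), [c³] (size 2), [c²] (size 2), [c⁴] (size 1), [c⁵] (size 2), [c⁴d] (size 4), [cd] (size 4).
Class equation: 1 + 2 + 2 + 1 + 2 + 4 + 4 = 16 = |G|. So G has 7 conjugacy classes.

Answer: 7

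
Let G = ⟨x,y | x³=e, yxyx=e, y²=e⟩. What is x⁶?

Compute successive powers of x, reducing at each step:
  x²: x · x = x²
  x³: (x²) · x = e
  x⁴: e · x = x
  x⁵: x · x = x²
  x⁶: (x²) · x = e

Answer: e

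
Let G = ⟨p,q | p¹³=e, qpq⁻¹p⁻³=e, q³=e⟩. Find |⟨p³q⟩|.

|⟨p³q⟩| equals the order of p³q. Compute successive powers until reaching e:
  (p³q)¹ = p³q, (p³q)² = p¹²q², (p³q)³ = e.
The smallest positive k with (p³q)ᵏ = e is 3, so |⟨p³q⟩| = 3.

Answer: 3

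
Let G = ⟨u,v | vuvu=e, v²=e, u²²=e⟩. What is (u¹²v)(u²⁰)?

Compute (u¹²v) · (u²⁰) by multiplying left to right and reducing via the relations at each step:
  (u¹²v) · u²⁰ = u¹⁴v

Answer: u¹⁴v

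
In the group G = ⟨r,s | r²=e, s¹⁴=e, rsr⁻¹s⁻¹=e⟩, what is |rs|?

Compute successive powers until reaching e:
  (rs)¹ = rs, (rs)² = s², (rs)³ = rs³, (rs)⁴ = s⁴, (rs)⁵ = rs⁵, (rs)⁶ = s⁶, (rs)⁷ = rs⁷, (rs)⁸ = s⁸, (rs)⁹ = rs⁹, (rs)¹⁰ = s¹⁰, (rs)¹¹ = rs¹¹, (rs)¹² = s¹², (rs)¹³ = rs¹³, (rs)¹⁴ = e.
The smallest positive k with (rs)ᵏ = e is 14.

Answer: 14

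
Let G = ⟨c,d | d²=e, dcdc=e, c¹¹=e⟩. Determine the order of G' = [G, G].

G' = [G, G] is generated by all commutators. The generator-pair commutators are: [c, d] = c².
The subgroup they normally generate is {e, c, c², c³, c⁴, c⁵, c⁶, c⁷, c⁸, c⁹, c¹⁰}, of order 11.
Check: |G/G'| = 22/11 = 2 is the order of the abelianisation.

Answer: 11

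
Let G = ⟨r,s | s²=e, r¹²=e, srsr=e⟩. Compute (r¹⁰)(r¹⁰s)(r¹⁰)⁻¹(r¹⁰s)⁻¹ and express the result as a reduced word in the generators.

[(r¹⁰), (r¹⁰s)] = (r¹⁰)·(r¹⁰s)·(r¹⁰)⁻¹·(r¹⁰s)⁻¹.
  (r¹⁰) · (r¹⁰s) = r⁸s
  (r⁸s) · (r²) = r⁶s
  (r⁶s) · (r¹⁰s) = r⁸

Answer: r⁸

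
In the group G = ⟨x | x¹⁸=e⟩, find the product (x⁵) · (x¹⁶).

Compute (x⁵) · (x¹⁶) by multiplying left to right and reducing via the relations at each step:
  (x⁵) · x¹⁶ = x³

Answer: x³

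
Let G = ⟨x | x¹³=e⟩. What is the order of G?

G is generated by a single element, so G is cyclic. The relator gives x¹³ = e and no smaller power is forced to be e, so the 13 powers {e, x, x², x³, x⁴, x⁵, x⁶, x⁷, x⁸, x⁹, x¹², x¹¹, x¹⁰} are distinct. Hence |G| = 13.

Answer: 13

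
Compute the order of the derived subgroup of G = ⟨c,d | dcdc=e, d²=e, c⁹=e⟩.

G' = [G, G] is generated by all commutators. The generator-pair commutators are: [c, d] = c².
The subgroup they normally generate is {e, c, c², c³, c⁴, c⁵, c⁶, c⁷, c⁸}, of order 9.
Check: |G/G'| = 18/9 = 2 is the order of the abelianisation.

Answer: 9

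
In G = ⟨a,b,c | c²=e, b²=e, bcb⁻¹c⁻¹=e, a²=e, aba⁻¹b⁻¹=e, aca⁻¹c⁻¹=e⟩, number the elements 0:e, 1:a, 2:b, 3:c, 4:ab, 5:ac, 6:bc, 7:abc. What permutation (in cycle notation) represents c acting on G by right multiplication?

(0 3)(1 5)(2 6)(4 7)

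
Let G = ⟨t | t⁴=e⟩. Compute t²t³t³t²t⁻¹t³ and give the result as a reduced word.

Multiply left to right, reducing at each step:
  (t²) · t³ = t
  t · t³ = e
  e · t² = t²
  (t²) · t⁻¹ = t
  t · t³ = e

Answer: e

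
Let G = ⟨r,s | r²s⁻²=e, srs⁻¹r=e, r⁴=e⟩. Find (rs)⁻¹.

The order of (rs) is 4 (smallest k with (rs)ᵏ = e), so (rs)⁻¹ = (rs)³ = rs⁻¹.
Check: (rs) · (rs⁻¹) → (rs) · r = s;   s · s⁻¹ = e, giving e as required.

Answer: rs⁻¹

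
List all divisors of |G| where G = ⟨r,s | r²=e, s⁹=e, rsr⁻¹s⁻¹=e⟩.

|G| = 18 = 2 · 3². By Lagrange's theorem the order of any subgroup divides 18; the divisors of 18 are 1, 2, 3, 6, 9, 18.

Answer: 1, 2, 3, 6, 9, 18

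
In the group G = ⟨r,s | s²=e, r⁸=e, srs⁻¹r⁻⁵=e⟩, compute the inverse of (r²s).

The order of (r²s) is 4 (smallest k with (r²s)ᵏ = e), so (r²s)⁻¹ = (r²s)³ = r⁶s.
Check: (r²s) · (r⁶s) → (r²s) · r⁶ = s;   s · s = e, giving e as required.

Answer: r⁶s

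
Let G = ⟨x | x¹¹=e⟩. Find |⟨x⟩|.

|⟨x⟩| equals the order of x. Compute successive powers until reaching e:
  x¹ = x, x² = x², x³ = x³, x⁴ = x⁴, x⁵ = x⁵, x⁶ = x⁶, x⁷ = x⁷, x⁸ = x⁸, x⁹ = x⁹, x¹⁰ = x¹⁰, x¹¹ = e.
The smallest positive k with xᵏ = e is 11, so |⟨x⟩| = 11.

Answer: 11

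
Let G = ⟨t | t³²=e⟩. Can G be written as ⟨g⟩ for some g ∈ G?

|G| = 32. The element t has order 32 (its powers give 32 distinct elements), so ⟨t⟩ = G and G is cyclic.

Answer: Yes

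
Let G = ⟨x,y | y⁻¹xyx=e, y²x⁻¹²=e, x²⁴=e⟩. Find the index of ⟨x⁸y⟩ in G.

First find ord(x⁸y) by computing successive powers:
  (x⁸y)¹ = x⁸y, (x⁸y)² = x¹², (x⁸y)³ = x⁸y⁻¹, (x⁸y)⁴ = e.
So |⟨x⁸y⟩| = ord(x⁸y) = 4. With |G| = 48, by Lagrange [G : ⟨x⁸y⟩] = 48/4 = 12.

Answer: 12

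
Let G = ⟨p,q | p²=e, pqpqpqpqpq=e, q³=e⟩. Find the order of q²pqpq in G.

Compute successive powers until reaching e:
  (q²pqpq)¹ = q²pqpq, (q²pqpq)² = q²pq²pq, (q²pqpq)³ = e.
The smallest positive k with (q²pqpq)ᵏ = e is 3.

Answer: 3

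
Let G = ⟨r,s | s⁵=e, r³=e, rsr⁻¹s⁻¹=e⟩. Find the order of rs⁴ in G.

Compute successive powers until reaching e:
  (rs⁴)¹ = rs⁴, (rs⁴)² = r²s³, (rs⁴)³ = s², (rs⁴)⁴ = rs, (rs⁴)⁵ = r², (rs⁴)⁶ = s⁴, (rs⁴)⁷ = rs³, (rs⁴)⁸ = r²s², (rs⁴)⁹ = s, (rs⁴)¹⁰ = r, (rs⁴)¹¹ = r²s⁴, (rs⁴)¹² = s³, (rs⁴)¹³ = rs², (rs⁴)¹⁴ = r²s, (rs⁴)¹⁵ = e.
The smallest positive k with (rs⁴)ᵏ = e is 15.

Answer: 15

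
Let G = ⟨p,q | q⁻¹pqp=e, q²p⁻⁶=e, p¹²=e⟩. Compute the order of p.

Compute successive powers until reaching e:
  p¹ = p, p² = p², p³ = p³, p⁴ = p⁴, p⁵ = p⁵, p⁶ = p⁶, p⁷ = p⁷, p⁸ = p⁸, p⁹ = p⁹, p¹⁰ = p¹⁰, p¹¹ = p¹¹, p¹² = e.
The smallest positive k with pᵏ = e is 12.

Answer: 12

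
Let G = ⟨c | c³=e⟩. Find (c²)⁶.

Compute successive powers of (c²), reducing at each step:
  (c²)²: (c²) · c² = c
  (c²)³: c · c² = e
  (c²)⁴: e · c² = c²
  (c²)⁵: (c²) · c² = c
  (c²)⁶: c · c² = e

Answer: e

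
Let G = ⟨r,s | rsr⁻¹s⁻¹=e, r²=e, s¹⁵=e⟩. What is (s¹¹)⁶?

Compute successive powers of (s¹¹), reducing at each step:
  (s¹¹)²: (s¹¹) · s¹¹ = s⁷
  (s¹¹)³: (s⁷) · s¹¹ = s³
  (s¹¹)⁴: (s³) · s¹¹ = s¹⁴
  (s¹¹)⁵: (s¹⁴) · s¹¹ = s¹⁰
  (s¹¹)⁶: (s¹⁰) · s¹¹ = s⁶

Answer: s⁶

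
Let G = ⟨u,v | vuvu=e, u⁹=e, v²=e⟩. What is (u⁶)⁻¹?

The order of (u⁶) is 3 (smallest k with (u⁶)ᵏ = e), so (u⁶)⁻¹ = (u⁶)² = u³.
Check: (u⁶) · (u³) → (u⁶) · u³ = e, giving e as required.

Answer: u³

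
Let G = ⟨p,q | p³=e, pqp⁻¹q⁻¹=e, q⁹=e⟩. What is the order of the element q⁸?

Compute successive powers until reaching e:
  (q⁸)¹ = q⁸, (q⁸)² = q⁷, (q⁸)³ = q⁶, (q⁸)⁴ = q⁵, (q⁸)⁵ = q⁴, (q⁸)⁶ = q³, (q⁸)⁷ = q², (q⁸)⁸ = q, (q⁸)⁹ = e.
The smallest positive k with (q⁸)ᵏ = e is 9.

Answer: 9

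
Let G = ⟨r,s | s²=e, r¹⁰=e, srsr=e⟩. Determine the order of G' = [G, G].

G' = [G, G] is generated by all commutators. The generator-pair commutators are: [r, s] = r².
The subgroup they normally generate is {e, r², r⁴, r⁶, r⁸}, of order 5.
Check: |G/G'| = 20/5 = 4 is the order of the abelianisation.

Answer: 5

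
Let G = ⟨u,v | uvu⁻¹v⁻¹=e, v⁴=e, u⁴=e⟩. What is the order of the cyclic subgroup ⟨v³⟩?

|⟨v³⟩| equals the order of v³. Compute successive powers until reaching e:
  (v³)¹ = v³, (v³)² = v², (v³)³ = v, (v³)⁴ = e.
The smallest positive k with (v³)ᵏ = e is 4, so |⟨v³⟩| = 4.

Answer: 4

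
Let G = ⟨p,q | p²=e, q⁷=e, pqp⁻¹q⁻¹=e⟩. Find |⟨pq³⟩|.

|⟨pq³⟩| equals the order of pq³. Compute successive powers until reaching e:
  (pq³)¹ = pq³, (pq³)² = q⁶, (pq³)³ = pq², (pq³)⁴ = q⁵, (pq³)⁵ = pq, (pq³)⁶ = q⁴, (pq³)⁷ = p, (pq³)⁸ = q³, (pq³)⁹ = pq⁶, (pq³)¹⁰ = q², (pq³)¹¹ = pq⁵, (pq³)¹² = q, (pq³)¹³ = pq⁴, (pq³)¹⁴ = e.
The smallest positive k with (pq³)ᵏ = e is 14, so |⟨pq³⟩| = 14.

Answer: 14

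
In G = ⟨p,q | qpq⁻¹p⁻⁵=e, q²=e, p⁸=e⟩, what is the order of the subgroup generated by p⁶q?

|⟨p⁶q⟩| equals the order of p⁶q. Compute successive powers until reaching e:
  (p⁶q)¹ = p⁶q, (p⁶q)² = p⁴, (p⁶q)³ = p²q, (p⁶q)⁴ = e.
The smallest positive k with (p⁶q)ᵏ = e is 4, so |⟨p⁶q⟩| = 4.

Answer: 4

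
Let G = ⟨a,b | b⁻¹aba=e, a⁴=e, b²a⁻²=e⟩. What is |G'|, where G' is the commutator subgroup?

G' = [G, G] is generated by all commutators. The generator-pair commutators are: [a, b] = a².
The subgroup they normally generate is {e, a²}, of order 2.
Check: |G/G'| = 8/2 = 4 is the order of the abelianisation.

Answer: 2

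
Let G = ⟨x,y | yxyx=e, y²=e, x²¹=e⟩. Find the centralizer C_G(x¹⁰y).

⟨x¹⁰y⟩ ⊆ C_G(x¹⁰y) since powers of x¹⁰y commute with x¹⁰y; so |C_G(x¹⁰y)| ≥ |⟨x¹⁰y⟩| = 2.
By orbit–stabilizer, |C_G(x¹⁰y)| = |G| / |conj. class of x¹⁰y| = 42 / 21 = 2.
The 2 elements commuting with x¹⁰y are {e, x¹⁰y}.

Answer: {e, x¹⁰y}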